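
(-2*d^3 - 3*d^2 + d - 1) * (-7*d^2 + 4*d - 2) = 14*d^5 + 13*d^4 - 15*d^3 + 17*d^2 - 6*d + 2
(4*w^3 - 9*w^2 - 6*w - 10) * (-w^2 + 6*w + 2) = -4*w^5 + 33*w^4 - 40*w^3 - 44*w^2 - 72*w - 20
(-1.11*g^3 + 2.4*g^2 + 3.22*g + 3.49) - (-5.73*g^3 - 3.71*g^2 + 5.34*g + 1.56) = 4.62*g^3 + 6.11*g^2 - 2.12*g + 1.93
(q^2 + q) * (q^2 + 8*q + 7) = q^4 + 9*q^3 + 15*q^2 + 7*q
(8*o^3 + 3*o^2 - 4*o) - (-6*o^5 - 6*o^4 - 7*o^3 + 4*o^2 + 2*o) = 6*o^5 + 6*o^4 + 15*o^3 - o^2 - 6*o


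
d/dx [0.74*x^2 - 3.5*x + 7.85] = 1.48*x - 3.5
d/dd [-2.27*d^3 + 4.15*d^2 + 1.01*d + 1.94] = -6.81*d^2 + 8.3*d + 1.01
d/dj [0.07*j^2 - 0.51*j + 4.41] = 0.14*j - 0.51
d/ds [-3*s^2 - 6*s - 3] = -6*s - 6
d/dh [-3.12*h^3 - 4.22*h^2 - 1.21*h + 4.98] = -9.36*h^2 - 8.44*h - 1.21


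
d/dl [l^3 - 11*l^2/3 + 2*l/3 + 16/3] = 3*l^2 - 22*l/3 + 2/3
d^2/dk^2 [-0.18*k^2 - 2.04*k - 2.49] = -0.360000000000000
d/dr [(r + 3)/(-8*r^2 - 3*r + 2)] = (-8*r^2 - 3*r + (r + 3)*(16*r + 3) + 2)/(8*r^2 + 3*r - 2)^2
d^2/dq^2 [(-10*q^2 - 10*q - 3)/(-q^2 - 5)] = 2*(10*q^3 - 141*q^2 - 150*q + 235)/(q^6 + 15*q^4 + 75*q^2 + 125)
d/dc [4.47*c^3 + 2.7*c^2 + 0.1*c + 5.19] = 13.41*c^2 + 5.4*c + 0.1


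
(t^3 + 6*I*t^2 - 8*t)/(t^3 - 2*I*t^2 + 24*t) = (t + 2*I)/(t - 6*I)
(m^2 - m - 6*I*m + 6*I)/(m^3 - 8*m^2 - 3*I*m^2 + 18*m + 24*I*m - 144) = (m - 1)/(m^2 + m*(-8 + 3*I) - 24*I)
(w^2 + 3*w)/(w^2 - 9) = w/(w - 3)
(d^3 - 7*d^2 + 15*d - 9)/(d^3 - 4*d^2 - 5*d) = (-d^3 + 7*d^2 - 15*d + 9)/(d*(-d^2 + 4*d + 5))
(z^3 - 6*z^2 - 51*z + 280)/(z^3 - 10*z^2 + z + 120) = (z + 7)/(z + 3)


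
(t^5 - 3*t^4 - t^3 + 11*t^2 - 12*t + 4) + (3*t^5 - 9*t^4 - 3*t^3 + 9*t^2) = 4*t^5 - 12*t^4 - 4*t^3 + 20*t^2 - 12*t + 4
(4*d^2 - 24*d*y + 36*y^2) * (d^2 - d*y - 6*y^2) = 4*d^4 - 28*d^3*y + 36*d^2*y^2 + 108*d*y^3 - 216*y^4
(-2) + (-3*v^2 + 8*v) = -3*v^2 + 8*v - 2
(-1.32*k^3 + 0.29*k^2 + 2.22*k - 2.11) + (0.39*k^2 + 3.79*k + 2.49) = -1.32*k^3 + 0.68*k^2 + 6.01*k + 0.38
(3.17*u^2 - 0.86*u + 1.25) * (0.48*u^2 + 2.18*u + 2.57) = 1.5216*u^4 + 6.4978*u^3 + 6.8721*u^2 + 0.5148*u + 3.2125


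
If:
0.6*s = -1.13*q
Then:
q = -0.530973451327434*s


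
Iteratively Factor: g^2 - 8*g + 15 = (g - 5)*(g - 3)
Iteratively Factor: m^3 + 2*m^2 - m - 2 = (m - 1)*(m^2 + 3*m + 2) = (m - 1)*(m + 1)*(m + 2)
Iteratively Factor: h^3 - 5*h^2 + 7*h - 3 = (h - 3)*(h^2 - 2*h + 1) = (h - 3)*(h - 1)*(h - 1)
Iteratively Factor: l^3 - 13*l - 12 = (l - 4)*(l^2 + 4*l + 3) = (l - 4)*(l + 3)*(l + 1)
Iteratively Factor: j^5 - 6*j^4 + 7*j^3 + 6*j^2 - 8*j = (j)*(j^4 - 6*j^3 + 7*j^2 + 6*j - 8) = j*(j - 2)*(j^3 - 4*j^2 - j + 4) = j*(j - 4)*(j - 2)*(j^2 - 1) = j*(j - 4)*(j - 2)*(j + 1)*(j - 1)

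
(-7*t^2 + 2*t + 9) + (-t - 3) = -7*t^2 + t + 6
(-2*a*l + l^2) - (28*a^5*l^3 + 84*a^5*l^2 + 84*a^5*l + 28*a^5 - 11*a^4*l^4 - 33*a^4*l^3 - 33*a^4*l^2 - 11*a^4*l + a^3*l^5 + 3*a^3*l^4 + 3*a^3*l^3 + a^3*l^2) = -28*a^5*l^3 - 84*a^5*l^2 - 84*a^5*l - 28*a^5 + 11*a^4*l^4 + 33*a^4*l^3 + 33*a^4*l^2 + 11*a^4*l - a^3*l^5 - 3*a^3*l^4 - 3*a^3*l^3 - a^3*l^2 - 2*a*l + l^2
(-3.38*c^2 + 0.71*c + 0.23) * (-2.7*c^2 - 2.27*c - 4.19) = 9.126*c^4 + 5.7556*c^3 + 11.9295*c^2 - 3.497*c - 0.9637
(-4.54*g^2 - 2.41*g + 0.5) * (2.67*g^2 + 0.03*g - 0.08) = -12.1218*g^4 - 6.5709*g^3 + 1.6259*g^2 + 0.2078*g - 0.04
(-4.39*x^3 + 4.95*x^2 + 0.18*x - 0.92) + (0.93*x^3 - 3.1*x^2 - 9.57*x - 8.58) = -3.46*x^3 + 1.85*x^2 - 9.39*x - 9.5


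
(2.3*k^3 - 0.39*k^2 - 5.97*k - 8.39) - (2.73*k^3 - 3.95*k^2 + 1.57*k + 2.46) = -0.43*k^3 + 3.56*k^2 - 7.54*k - 10.85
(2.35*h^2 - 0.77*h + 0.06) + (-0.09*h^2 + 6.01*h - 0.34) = 2.26*h^2 + 5.24*h - 0.28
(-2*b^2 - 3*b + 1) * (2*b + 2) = -4*b^3 - 10*b^2 - 4*b + 2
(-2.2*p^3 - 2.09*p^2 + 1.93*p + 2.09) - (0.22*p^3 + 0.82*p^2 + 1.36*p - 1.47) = -2.42*p^3 - 2.91*p^2 + 0.57*p + 3.56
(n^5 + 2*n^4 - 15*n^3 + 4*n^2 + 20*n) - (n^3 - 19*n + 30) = n^5 + 2*n^4 - 16*n^3 + 4*n^2 + 39*n - 30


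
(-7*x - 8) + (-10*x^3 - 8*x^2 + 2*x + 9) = -10*x^3 - 8*x^2 - 5*x + 1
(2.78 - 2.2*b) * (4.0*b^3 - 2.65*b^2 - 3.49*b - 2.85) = -8.8*b^4 + 16.95*b^3 + 0.311000000000002*b^2 - 3.4322*b - 7.923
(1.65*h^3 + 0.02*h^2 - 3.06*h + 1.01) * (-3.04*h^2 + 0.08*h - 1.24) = -5.016*h^5 + 0.0712*h^4 + 7.258*h^3 - 3.34*h^2 + 3.8752*h - 1.2524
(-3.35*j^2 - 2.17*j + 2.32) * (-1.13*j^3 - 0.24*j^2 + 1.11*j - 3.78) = 3.7855*j^5 + 3.2561*j^4 - 5.8193*j^3 + 9.6975*j^2 + 10.7778*j - 8.7696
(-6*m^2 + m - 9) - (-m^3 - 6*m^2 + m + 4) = m^3 - 13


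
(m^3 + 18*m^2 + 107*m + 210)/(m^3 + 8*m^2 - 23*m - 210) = (m + 5)/(m - 5)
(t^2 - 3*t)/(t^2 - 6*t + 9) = t/(t - 3)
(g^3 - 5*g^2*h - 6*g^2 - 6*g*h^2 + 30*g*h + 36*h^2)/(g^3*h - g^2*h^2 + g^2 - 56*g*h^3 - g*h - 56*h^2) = (-g^3 + 5*g^2*h + 6*g^2 + 6*g*h^2 - 30*g*h - 36*h^2)/(-g^3*h + g^2*h^2 - g^2 + 56*g*h^3 + g*h + 56*h^2)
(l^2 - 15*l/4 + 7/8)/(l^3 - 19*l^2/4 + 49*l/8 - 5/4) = (2*l - 7)/(2*l^2 - 9*l + 10)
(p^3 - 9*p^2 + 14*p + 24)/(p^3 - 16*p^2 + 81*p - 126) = (p^2 - 3*p - 4)/(p^2 - 10*p + 21)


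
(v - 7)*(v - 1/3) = v^2 - 22*v/3 + 7/3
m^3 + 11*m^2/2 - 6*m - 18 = (m - 2)*(m + 3/2)*(m + 6)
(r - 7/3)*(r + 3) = r^2 + 2*r/3 - 7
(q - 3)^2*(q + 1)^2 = q^4 - 4*q^3 - 2*q^2 + 12*q + 9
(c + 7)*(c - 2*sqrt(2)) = c^2 - 2*sqrt(2)*c + 7*c - 14*sqrt(2)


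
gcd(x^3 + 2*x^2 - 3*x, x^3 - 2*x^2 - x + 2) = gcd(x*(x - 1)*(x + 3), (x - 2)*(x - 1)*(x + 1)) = x - 1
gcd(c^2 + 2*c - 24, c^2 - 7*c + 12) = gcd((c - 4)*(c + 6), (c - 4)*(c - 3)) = c - 4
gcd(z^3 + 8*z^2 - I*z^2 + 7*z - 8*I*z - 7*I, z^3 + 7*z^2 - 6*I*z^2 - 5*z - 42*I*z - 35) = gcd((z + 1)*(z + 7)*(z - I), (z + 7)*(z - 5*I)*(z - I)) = z^2 + z*(7 - I) - 7*I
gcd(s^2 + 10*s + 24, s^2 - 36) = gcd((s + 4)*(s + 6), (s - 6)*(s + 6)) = s + 6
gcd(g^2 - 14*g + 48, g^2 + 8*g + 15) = 1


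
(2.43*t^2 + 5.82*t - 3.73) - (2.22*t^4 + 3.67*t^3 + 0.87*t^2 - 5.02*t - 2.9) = -2.22*t^4 - 3.67*t^3 + 1.56*t^2 + 10.84*t - 0.83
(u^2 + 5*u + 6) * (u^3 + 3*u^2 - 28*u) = u^5 + 8*u^4 - 7*u^3 - 122*u^2 - 168*u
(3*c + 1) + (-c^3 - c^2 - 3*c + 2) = -c^3 - c^2 + 3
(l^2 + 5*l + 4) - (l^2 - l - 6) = 6*l + 10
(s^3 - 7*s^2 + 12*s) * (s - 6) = s^4 - 13*s^3 + 54*s^2 - 72*s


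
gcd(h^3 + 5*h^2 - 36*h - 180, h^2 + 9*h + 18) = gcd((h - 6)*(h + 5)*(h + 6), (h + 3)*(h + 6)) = h + 6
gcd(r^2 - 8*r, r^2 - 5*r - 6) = 1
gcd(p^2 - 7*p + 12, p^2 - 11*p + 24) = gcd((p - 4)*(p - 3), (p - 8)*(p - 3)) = p - 3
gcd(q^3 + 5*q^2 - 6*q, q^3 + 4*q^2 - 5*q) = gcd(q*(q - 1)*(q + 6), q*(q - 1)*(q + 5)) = q^2 - q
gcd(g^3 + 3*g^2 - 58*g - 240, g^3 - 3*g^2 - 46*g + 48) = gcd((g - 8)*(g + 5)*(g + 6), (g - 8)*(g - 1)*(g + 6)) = g^2 - 2*g - 48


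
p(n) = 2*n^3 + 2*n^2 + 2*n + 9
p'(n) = 6*n^2 + 4*n + 2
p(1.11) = 16.42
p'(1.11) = 13.83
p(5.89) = 498.84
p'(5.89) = 233.71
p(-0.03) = 8.94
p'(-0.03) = 1.89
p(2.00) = 37.00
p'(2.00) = 34.00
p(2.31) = 48.94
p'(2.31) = 43.26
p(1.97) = 35.99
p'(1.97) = 33.17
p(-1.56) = 3.15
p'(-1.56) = 10.36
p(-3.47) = -57.42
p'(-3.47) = 60.37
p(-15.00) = -6321.00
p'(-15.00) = 1292.00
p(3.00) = 87.00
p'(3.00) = 68.00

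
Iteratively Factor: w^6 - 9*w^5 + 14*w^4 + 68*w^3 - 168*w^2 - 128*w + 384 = (w + 2)*(w^5 - 11*w^4 + 36*w^3 - 4*w^2 - 160*w + 192) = (w - 4)*(w + 2)*(w^4 - 7*w^3 + 8*w^2 + 28*w - 48) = (w - 4)^2*(w + 2)*(w^3 - 3*w^2 - 4*w + 12) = (w - 4)^2*(w - 2)*(w + 2)*(w^2 - w - 6) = (w - 4)^2*(w - 2)*(w + 2)^2*(w - 3)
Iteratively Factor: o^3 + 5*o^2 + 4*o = (o + 4)*(o^2 + o) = o*(o + 4)*(o + 1)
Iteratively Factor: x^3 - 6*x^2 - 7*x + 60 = (x + 3)*(x^2 - 9*x + 20) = (x - 5)*(x + 3)*(x - 4)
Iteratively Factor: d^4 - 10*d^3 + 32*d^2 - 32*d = (d)*(d^3 - 10*d^2 + 32*d - 32) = d*(d - 4)*(d^2 - 6*d + 8) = d*(d - 4)^2*(d - 2)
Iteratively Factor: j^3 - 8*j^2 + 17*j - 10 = (j - 2)*(j^2 - 6*j + 5) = (j - 2)*(j - 1)*(j - 5)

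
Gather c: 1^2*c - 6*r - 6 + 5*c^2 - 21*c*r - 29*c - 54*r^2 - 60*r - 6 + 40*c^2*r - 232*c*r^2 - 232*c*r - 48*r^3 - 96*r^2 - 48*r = c^2*(40*r + 5) + c*(-232*r^2 - 253*r - 28) - 48*r^3 - 150*r^2 - 114*r - 12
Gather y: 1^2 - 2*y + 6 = 7 - 2*y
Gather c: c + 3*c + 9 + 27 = 4*c + 36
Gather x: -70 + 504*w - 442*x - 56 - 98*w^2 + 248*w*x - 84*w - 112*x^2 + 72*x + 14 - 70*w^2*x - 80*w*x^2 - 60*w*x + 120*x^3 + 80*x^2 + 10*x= -98*w^2 + 420*w + 120*x^3 + x^2*(-80*w - 32) + x*(-70*w^2 + 188*w - 360) - 112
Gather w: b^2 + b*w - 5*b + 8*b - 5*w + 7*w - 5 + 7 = b^2 + 3*b + w*(b + 2) + 2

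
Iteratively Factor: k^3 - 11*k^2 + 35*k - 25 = (k - 5)*(k^2 - 6*k + 5) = (k - 5)*(k - 1)*(k - 5)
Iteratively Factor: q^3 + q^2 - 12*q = (q + 4)*(q^2 - 3*q) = q*(q + 4)*(q - 3)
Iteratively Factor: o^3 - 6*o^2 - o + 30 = (o - 5)*(o^2 - o - 6) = (o - 5)*(o - 3)*(o + 2)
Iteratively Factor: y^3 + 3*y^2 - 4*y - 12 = (y + 3)*(y^2 - 4) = (y + 2)*(y + 3)*(y - 2)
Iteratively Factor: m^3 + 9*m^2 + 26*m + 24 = (m + 2)*(m^2 + 7*m + 12) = (m + 2)*(m + 3)*(m + 4)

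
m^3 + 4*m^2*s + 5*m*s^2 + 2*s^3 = (m + s)^2*(m + 2*s)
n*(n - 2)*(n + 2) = n^3 - 4*n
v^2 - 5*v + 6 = (v - 3)*(v - 2)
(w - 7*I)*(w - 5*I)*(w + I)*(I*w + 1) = I*w^4 + 12*w^3 - 34*I*w^2 + 12*w - 35*I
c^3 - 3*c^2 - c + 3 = (c - 3)*(c - 1)*(c + 1)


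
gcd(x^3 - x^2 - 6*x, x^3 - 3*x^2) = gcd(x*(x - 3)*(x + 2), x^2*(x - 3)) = x^2 - 3*x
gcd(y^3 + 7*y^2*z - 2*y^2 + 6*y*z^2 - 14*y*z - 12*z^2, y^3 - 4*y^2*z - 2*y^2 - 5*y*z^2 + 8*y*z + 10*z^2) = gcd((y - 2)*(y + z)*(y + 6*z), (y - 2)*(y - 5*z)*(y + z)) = y^2 + y*z - 2*y - 2*z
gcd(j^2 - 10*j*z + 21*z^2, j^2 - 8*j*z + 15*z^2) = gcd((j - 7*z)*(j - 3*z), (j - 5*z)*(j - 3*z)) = -j + 3*z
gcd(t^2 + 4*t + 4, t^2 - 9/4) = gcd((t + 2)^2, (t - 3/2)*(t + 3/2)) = 1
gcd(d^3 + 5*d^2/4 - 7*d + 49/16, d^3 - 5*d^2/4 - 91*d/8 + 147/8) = d^2 + 7*d/4 - 49/8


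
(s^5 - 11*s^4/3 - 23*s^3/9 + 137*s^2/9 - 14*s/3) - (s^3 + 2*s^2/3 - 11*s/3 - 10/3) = s^5 - 11*s^4/3 - 32*s^3/9 + 131*s^2/9 - s + 10/3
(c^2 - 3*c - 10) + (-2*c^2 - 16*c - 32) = -c^2 - 19*c - 42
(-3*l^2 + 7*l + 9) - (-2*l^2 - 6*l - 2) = -l^2 + 13*l + 11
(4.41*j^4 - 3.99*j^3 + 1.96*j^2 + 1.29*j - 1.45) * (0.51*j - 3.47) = 2.2491*j^5 - 17.3376*j^4 + 14.8449*j^3 - 6.1433*j^2 - 5.2158*j + 5.0315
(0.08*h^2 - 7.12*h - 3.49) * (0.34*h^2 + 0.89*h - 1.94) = 0.0272*h^4 - 2.3496*h^3 - 7.6786*h^2 + 10.7067*h + 6.7706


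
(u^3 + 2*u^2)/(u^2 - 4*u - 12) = u^2/(u - 6)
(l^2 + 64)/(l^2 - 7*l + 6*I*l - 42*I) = (l^2 + 64)/(l^2 + l*(-7 + 6*I) - 42*I)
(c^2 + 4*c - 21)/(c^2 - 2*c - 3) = (c + 7)/(c + 1)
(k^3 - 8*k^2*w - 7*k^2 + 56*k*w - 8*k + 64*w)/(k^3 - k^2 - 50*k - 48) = (k - 8*w)/(k + 6)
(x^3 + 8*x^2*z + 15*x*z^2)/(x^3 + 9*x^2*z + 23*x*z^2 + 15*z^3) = x/(x + z)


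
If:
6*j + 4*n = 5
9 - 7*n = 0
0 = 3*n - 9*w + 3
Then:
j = -1/42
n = 9/7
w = 16/21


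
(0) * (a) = 0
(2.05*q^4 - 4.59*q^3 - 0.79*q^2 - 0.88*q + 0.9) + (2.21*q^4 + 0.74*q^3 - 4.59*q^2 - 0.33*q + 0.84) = 4.26*q^4 - 3.85*q^3 - 5.38*q^2 - 1.21*q + 1.74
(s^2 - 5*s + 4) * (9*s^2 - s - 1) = 9*s^4 - 46*s^3 + 40*s^2 + s - 4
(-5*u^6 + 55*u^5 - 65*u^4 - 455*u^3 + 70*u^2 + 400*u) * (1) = -5*u^6 + 55*u^5 - 65*u^4 - 455*u^3 + 70*u^2 + 400*u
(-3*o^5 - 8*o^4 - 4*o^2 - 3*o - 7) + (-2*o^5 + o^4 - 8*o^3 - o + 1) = -5*o^5 - 7*o^4 - 8*o^3 - 4*o^2 - 4*o - 6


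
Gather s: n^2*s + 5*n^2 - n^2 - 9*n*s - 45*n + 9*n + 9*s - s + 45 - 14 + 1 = 4*n^2 - 36*n + s*(n^2 - 9*n + 8) + 32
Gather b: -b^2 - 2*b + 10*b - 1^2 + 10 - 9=-b^2 + 8*b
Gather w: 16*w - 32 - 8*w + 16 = 8*w - 16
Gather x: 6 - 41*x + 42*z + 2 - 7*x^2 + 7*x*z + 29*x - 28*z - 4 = -7*x^2 + x*(7*z - 12) + 14*z + 4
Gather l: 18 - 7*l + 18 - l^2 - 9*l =-l^2 - 16*l + 36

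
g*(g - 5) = g^2 - 5*g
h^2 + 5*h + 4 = (h + 1)*(h + 4)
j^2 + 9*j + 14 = (j + 2)*(j + 7)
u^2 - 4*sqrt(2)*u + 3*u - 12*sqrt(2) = (u + 3)*(u - 4*sqrt(2))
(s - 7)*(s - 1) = s^2 - 8*s + 7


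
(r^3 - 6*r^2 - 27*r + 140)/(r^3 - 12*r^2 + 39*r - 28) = (r + 5)/(r - 1)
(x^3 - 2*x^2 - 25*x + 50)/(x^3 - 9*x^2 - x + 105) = (x^2 + 3*x - 10)/(x^2 - 4*x - 21)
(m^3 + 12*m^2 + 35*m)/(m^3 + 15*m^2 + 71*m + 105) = m/(m + 3)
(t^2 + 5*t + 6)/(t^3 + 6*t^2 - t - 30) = (t + 2)/(t^2 + 3*t - 10)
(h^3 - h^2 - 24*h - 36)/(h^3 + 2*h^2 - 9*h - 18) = (h - 6)/(h - 3)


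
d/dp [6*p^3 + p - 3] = 18*p^2 + 1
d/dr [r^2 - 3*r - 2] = 2*r - 3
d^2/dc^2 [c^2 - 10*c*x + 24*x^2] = 2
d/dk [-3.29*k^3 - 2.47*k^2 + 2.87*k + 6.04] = -9.87*k^2 - 4.94*k + 2.87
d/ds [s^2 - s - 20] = 2*s - 1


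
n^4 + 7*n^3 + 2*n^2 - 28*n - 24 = (n - 2)*(n + 1)*(n + 2)*(n + 6)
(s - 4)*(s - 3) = s^2 - 7*s + 12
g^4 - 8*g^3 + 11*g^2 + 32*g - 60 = (g - 5)*(g - 3)*(g - 2)*(g + 2)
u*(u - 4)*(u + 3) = u^3 - u^2 - 12*u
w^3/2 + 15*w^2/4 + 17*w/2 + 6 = (w/2 + 1)*(w + 3/2)*(w + 4)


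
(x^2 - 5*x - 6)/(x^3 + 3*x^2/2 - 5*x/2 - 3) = 2*(x - 6)/(2*x^2 + x - 6)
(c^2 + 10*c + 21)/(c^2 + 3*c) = (c + 7)/c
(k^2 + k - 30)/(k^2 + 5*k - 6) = (k - 5)/(k - 1)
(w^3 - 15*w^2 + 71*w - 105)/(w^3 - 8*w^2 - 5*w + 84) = (w^2 - 8*w + 15)/(w^2 - w - 12)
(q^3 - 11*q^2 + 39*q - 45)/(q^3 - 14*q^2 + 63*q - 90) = (q - 3)/(q - 6)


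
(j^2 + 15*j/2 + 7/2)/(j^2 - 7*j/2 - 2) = (j + 7)/(j - 4)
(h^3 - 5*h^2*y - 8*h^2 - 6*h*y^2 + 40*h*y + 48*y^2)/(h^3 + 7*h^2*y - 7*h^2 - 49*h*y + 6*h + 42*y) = (h^3 - 5*h^2*y - 8*h^2 - 6*h*y^2 + 40*h*y + 48*y^2)/(h^3 + 7*h^2*y - 7*h^2 - 49*h*y + 6*h + 42*y)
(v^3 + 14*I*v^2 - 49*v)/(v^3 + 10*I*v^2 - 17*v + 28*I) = v*(v + 7*I)/(v^2 + 3*I*v + 4)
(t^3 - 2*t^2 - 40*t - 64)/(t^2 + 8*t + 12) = (t^2 - 4*t - 32)/(t + 6)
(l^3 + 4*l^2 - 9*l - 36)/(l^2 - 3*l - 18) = (l^2 + l - 12)/(l - 6)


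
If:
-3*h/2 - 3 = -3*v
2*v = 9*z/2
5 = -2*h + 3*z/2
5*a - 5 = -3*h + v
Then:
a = 5/2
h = -13/5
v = -3/10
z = -2/15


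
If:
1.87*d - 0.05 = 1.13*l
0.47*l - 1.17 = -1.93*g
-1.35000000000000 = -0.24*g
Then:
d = -12.43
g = 5.62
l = -20.61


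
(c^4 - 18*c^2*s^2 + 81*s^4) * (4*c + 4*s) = 4*c^5 + 4*c^4*s - 72*c^3*s^2 - 72*c^2*s^3 + 324*c*s^4 + 324*s^5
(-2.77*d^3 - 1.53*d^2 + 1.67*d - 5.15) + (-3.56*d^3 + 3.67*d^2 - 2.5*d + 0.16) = -6.33*d^3 + 2.14*d^2 - 0.83*d - 4.99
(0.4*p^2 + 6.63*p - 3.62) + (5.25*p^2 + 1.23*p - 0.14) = 5.65*p^2 + 7.86*p - 3.76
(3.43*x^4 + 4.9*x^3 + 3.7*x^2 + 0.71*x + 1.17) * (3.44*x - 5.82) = 11.7992*x^5 - 3.1066*x^4 - 15.79*x^3 - 19.0916*x^2 - 0.1074*x - 6.8094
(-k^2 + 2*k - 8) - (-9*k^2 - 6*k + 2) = 8*k^2 + 8*k - 10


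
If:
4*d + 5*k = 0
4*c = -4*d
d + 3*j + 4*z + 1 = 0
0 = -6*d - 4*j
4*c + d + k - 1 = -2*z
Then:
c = 30/41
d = -30/41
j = 45/41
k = 24/41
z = -73/82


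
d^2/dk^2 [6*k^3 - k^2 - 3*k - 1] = 36*k - 2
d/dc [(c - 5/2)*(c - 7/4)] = 2*c - 17/4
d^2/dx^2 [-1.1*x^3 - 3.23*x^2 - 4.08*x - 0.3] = -6.6*x - 6.46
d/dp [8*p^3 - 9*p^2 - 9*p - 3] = 24*p^2 - 18*p - 9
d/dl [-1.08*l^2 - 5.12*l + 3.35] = -2.16*l - 5.12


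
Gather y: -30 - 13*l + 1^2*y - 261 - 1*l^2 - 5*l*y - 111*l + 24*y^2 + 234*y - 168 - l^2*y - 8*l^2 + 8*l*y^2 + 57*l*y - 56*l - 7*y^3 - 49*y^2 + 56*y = -9*l^2 - 180*l - 7*y^3 + y^2*(8*l - 25) + y*(-l^2 + 52*l + 291) - 459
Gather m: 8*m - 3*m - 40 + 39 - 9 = 5*m - 10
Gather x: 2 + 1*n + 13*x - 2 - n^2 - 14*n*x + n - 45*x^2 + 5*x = -n^2 + 2*n - 45*x^2 + x*(18 - 14*n)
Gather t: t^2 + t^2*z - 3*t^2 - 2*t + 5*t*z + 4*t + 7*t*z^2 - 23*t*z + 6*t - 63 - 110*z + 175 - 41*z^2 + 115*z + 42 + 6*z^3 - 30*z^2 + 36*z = t^2*(z - 2) + t*(7*z^2 - 18*z + 8) + 6*z^3 - 71*z^2 + 41*z + 154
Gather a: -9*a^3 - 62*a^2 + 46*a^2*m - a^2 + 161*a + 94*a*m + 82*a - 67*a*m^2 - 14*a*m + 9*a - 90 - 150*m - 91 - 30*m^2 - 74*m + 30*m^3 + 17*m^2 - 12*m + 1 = -9*a^3 + a^2*(46*m - 63) + a*(-67*m^2 + 80*m + 252) + 30*m^3 - 13*m^2 - 236*m - 180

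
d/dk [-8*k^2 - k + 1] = -16*k - 1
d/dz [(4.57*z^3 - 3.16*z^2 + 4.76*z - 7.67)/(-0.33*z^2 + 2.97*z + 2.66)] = (-1.5081*z^4 + 27.1458*z^3 + 28.6542*z^2 - 21.8734*z + 35.4415)/(0.1089*z^4 - 1.9602*z^3 + 7.0653*z^2 + 15.8004*z + 7.0756)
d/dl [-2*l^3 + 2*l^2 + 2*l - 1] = -6*l^2 + 4*l + 2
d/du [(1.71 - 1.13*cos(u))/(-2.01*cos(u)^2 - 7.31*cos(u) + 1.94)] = (2.2713*cos(u)^2 - 6.8742*cos(u) - 10.3079)*sin(u)/(4.0401*cos(u)^4 + 29.3862*cos(u)^3 + 45.6373*cos(u)^2 - 28.3628*cos(u) + 3.7636)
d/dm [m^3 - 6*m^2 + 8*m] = 3*m^2 - 12*m + 8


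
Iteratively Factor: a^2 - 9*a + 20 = (a - 5)*(a - 4)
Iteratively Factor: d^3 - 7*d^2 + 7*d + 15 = (d - 3)*(d^2 - 4*d - 5) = (d - 3)*(d + 1)*(d - 5)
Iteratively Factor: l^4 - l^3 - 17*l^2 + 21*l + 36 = (l - 3)*(l^3 + 2*l^2 - 11*l - 12) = (l - 3)*(l + 1)*(l^2 + l - 12) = (l - 3)^2*(l + 1)*(l + 4)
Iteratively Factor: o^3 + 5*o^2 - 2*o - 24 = (o - 2)*(o^2 + 7*o + 12) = (o - 2)*(o + 3)*(o + 4)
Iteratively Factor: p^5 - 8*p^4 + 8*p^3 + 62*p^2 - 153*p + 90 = (p + 3)*(p^4 - 11*p^3 + 41*p^2 - 61*p + 30) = (p - 1)*(p + 3)*(p^3 - 10*p^2 + 31*p - 30) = (p - 2)*(p - 1)*(p + 3)*(p^2 - 8*p + 15) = (p - 3)*(p - 2)*(p - 1)*(p + 3)*(p - 5)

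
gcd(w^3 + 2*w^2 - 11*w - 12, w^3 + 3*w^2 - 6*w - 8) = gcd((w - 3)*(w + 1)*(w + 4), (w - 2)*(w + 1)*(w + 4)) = w^2 + 5*w + 4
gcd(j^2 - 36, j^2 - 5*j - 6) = j - 6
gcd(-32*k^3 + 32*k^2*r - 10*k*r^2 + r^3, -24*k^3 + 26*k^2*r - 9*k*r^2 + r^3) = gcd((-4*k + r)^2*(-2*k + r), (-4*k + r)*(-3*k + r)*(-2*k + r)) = 8*k^2 - 6*k*r + r^2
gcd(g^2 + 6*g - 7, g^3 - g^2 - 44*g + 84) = g + 7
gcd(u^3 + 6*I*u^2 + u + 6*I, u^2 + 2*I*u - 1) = u + I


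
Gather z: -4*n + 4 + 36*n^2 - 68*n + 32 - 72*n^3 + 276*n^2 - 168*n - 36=-72*n^3 + 312*n^2 - 240*n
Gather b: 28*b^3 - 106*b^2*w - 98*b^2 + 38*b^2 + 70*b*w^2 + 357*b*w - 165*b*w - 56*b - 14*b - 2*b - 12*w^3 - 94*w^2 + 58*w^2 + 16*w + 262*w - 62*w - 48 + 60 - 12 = 28*b^3 + b^2*(-106*w - 60) + b*(70*w^2 + 192*w - 72) - 12*w^3 - 36*w^2 + 216*w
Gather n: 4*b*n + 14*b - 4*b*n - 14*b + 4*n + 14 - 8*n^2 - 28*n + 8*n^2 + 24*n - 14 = 0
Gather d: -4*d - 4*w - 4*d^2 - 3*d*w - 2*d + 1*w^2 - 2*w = -4*d^2 + d*(-3*w - 6) + w^2 - 6*w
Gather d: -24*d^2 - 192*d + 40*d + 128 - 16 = -24*d^2 - 152*d + 112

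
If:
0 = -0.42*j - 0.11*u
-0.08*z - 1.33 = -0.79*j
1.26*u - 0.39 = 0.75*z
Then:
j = 0.99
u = -3.77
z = -6.86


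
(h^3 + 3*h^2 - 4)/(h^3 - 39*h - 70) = (h^2 + h - 2)/(h^2 - 2*h - 35)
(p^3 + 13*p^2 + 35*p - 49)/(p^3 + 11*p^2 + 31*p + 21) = (p^2 + 6*p - 7)/(p^2 + 4*p + 3)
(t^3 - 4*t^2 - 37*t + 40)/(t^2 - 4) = (t^3 - 4*t^2 - 37*t + 40)/(t^2 - 4)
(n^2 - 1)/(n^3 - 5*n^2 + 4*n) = (n + 1)/(n*(n - 4))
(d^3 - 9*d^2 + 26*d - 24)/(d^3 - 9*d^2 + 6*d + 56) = (d^2 - 5*d + 6)/(d^2 - 5*d - 14)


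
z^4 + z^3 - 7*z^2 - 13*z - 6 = (z - 3)*(z + 1)^2*(z + 2)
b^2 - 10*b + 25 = (b - 5)^2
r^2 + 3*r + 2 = (r + 1)*(r + 2)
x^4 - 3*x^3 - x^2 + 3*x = x*(x - 3)*(x - 1)*(x + 1)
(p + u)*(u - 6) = p*u - 6*p + u^2 - 6*u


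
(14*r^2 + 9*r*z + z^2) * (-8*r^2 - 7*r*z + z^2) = -112*r^4 - 170*r^3*z - 57*r^2*z^2 + 2*r*z^3 + z^4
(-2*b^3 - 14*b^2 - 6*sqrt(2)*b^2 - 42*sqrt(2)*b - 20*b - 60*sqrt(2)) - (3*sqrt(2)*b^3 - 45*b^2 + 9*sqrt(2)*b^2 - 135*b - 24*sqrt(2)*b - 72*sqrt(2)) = -3*sqrt(2)*b^3 - 2*b^3 - 15*sqrt(2)*b^2 + 31*b^2 - 18*sqrt(2)*b + 115*b + 12*sqrt(2)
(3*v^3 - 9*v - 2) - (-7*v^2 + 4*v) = 3*v^3 + 7*v^2 - 13*v - 2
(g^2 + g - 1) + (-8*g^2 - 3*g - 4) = -7*g^2 - 2*g - 5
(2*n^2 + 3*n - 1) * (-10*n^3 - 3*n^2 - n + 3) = -20*n^5 - 36*n^4 - n^3 + 6*n^2 + 10*n - 3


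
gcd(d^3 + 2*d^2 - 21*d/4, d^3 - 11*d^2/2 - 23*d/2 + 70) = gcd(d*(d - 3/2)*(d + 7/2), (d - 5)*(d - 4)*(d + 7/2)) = d + 7/2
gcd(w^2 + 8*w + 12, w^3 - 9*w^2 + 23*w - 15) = 1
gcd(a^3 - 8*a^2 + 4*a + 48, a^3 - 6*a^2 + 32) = a^2 - 2*a - 8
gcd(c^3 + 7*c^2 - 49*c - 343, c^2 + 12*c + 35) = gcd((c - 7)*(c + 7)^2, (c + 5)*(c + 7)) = c + 7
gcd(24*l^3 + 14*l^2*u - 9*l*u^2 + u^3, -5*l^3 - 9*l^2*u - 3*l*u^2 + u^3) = l + u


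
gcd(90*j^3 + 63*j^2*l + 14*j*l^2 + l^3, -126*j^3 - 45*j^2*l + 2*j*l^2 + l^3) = 18*j^2 + 9*j*l + l^2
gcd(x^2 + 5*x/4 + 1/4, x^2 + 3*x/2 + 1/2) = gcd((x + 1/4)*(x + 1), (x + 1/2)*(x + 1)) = x + 1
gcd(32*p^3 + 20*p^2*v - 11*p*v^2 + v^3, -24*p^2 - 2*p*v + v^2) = 1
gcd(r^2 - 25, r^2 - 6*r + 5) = r - 5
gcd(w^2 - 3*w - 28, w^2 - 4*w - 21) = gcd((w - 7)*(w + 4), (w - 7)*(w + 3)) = w - 7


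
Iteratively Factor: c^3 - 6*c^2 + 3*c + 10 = (c + 1)*(c^2 - 7*c + 10) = (c - 2)*(c + 1)*(c - 5)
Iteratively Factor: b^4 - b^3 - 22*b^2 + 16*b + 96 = (b - 3)*(b^3 + 2*b^2 - 16*b - 32) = (b - 3)*(b + 4)*(b^2 - 2*b - 8) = (b - 4)*(b - 3)*(b + 4)*(b + 2)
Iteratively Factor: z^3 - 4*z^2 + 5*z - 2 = (z - 1)*(z^2 - 3*z + 2) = (z - 2)*(z - 1)*(z - 1)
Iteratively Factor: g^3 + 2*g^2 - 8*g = (g)*(g^2 + 2*g - 8) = g*(g - 2)*(g + 4)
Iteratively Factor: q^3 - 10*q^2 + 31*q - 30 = (q - 5)*(q^2 - 5*q + 6) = (q - 5)*(q - 2)*(q - 3)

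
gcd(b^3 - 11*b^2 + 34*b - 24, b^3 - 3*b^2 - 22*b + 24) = b^2 - 7*b + 6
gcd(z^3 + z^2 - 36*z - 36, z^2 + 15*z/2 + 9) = z + 6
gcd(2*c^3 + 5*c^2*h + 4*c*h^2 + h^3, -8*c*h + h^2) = 1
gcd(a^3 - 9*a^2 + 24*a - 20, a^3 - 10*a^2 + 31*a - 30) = a^2 - 7*a + 10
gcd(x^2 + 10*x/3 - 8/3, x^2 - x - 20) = x + 4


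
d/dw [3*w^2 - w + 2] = 6*w - 1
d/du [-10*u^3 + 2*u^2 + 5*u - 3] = -30*u^2 + 4*u + 5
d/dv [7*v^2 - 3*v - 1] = 14*v - 3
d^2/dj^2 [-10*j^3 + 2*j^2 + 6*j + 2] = 4 - 60*j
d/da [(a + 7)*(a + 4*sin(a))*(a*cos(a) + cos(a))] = (a + 1)*(a + 7)*(4*cos(a) + 1)*cos(a) + (a + 1)*(a + 4*sin(a))*cos(a) - (a + 7)*(a + 4*sin(a))*(a*sin(a) - sqrt(2)*cos(a + pi/4))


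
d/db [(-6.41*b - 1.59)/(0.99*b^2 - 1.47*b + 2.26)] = (6.3459*b^2 + 3.1482*b - 16.8239)/(0.9801*b^4 - 2.9106*b^3 + 6.6357*b^2 - 6.6444*b + 5.1076)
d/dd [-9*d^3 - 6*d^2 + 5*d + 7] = -27*d^2 - 12*d + 5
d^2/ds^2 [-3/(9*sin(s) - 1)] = 27*(9*sin(s)^2 + sin(s) - 18)/(9*sin(s) - 1)^3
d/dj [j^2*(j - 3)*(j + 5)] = 2*j*(2*j^2 + 3*j - 15)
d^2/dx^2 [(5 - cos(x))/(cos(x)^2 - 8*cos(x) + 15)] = (cos(x)^2 + 3*cos(x) - 2)/(cos(x) - 3)^3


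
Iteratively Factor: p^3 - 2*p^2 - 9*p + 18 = (p - 2)*(p^2 - 9) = (p - 3)*(p - 2)*(p + 3)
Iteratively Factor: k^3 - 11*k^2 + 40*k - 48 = (k - 4)*(k^2 - 7*k + 12) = (k - 4)*(k - 3)*(k - 4)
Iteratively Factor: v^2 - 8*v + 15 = (v - 3)*(v - 5)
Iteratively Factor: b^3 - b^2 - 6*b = (b + 2)*(b^2 - 3*b) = (b - 3)*(b + 2)*(b)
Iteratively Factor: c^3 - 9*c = (c - 3)*(c^2 + 3*c) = c*(c - 3)*(c + 3)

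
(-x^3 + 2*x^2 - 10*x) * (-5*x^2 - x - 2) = 5*x^5 - 9*x^4 + 50*x^3 + 6*x^2 + 20*x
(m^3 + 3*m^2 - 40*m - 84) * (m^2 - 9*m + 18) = m^5 - 6*m^4 - 49*m^3 + 330*m^2 + 36*m - 1512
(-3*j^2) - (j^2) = -4*j^2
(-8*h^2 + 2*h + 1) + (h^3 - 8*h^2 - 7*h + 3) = h^3 - 16*h^2 - 5*h + 4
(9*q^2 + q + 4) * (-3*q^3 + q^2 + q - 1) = -27*q^5 + 6*q^4 - 2*q^3 - 4*q^2 + 3*q - 4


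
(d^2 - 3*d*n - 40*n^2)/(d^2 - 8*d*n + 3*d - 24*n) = (d + 5*n)/(d + 3)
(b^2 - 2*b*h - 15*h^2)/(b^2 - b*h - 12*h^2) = (b - 5*h)/(b - 4*h)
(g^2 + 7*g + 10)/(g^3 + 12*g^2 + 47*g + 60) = (g + 2)/(g^2 + 7*g + 12)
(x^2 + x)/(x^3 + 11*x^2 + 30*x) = (x + 1)/(x^2 + 11*x + 30)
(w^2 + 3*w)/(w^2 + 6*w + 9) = w/(w + 3)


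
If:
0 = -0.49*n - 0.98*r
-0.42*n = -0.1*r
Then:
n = 0.00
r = 0.00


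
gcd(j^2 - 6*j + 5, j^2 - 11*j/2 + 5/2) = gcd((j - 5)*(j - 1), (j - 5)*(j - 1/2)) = j - 5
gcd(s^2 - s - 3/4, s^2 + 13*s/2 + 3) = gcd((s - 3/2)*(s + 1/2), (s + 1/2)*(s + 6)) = s + 1/2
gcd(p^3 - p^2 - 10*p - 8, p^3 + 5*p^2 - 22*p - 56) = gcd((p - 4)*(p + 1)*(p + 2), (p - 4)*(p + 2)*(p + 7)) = p^2 - 2*p - 8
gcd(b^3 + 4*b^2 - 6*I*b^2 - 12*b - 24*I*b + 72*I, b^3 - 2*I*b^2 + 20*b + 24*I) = b - 6*I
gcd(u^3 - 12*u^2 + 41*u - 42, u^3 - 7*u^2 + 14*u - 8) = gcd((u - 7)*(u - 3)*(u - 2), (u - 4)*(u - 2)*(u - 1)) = u - 2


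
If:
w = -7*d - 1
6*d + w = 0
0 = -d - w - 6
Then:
No Solution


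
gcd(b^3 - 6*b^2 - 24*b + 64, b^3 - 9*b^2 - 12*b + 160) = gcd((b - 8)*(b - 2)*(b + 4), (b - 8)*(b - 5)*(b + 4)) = b^2 - 4*b - 32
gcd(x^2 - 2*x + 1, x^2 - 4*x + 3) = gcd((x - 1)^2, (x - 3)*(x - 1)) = x - 1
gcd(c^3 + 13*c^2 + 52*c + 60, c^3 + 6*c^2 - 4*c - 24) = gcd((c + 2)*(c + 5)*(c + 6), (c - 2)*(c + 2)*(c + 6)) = c^2 + 8*c + 12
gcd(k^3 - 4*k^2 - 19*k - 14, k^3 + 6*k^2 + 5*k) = k + 1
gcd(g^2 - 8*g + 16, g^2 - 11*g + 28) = g - 4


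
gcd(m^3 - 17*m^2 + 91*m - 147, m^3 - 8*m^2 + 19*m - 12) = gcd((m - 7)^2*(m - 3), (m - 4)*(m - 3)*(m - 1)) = m - 3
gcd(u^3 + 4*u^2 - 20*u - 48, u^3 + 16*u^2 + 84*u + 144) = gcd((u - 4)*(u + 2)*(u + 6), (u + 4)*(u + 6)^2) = u + 6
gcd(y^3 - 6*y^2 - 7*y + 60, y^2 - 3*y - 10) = y - 5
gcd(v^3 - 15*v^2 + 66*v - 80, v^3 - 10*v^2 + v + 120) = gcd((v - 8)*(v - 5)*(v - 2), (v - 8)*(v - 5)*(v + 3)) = v^2 - 13*v + 40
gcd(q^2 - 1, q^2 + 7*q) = 1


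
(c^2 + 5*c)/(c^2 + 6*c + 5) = c/(c + 1)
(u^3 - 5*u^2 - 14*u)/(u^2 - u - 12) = u*(-u^2 + 5*u + 14)/(-u^2 + u + 12)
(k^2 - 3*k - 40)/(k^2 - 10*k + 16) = (k + 5)/(k - 2)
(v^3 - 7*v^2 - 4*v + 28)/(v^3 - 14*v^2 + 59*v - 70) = (v + 2)/(v - 5)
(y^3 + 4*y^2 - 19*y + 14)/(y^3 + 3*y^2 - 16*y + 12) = (y + 7)/(y + 6)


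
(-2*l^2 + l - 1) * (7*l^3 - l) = -14*l^5 + 7*l^4 - 5*l^3 - l^2 + l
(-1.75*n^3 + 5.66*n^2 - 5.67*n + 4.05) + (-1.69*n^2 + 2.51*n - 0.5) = -1.75*n^3 + 3.97*n^2 - 3.16*n + 3.55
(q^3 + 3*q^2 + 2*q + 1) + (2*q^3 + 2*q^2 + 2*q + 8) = 3*q^3 + 5*q^2 + 4*q + 9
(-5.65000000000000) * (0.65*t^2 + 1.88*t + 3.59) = -3.6725*t^2 - 10.622*t - 20.2835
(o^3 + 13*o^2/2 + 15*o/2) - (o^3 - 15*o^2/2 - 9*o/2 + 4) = 14*o^2 + 12*o - 4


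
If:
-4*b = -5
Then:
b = 5/4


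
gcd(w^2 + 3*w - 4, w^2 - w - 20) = w + 4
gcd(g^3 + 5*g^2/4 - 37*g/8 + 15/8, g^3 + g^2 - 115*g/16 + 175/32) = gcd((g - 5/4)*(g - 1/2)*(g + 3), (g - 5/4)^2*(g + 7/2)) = g - 5/4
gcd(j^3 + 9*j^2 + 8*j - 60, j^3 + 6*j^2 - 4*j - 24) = j^2 + 4*j - 12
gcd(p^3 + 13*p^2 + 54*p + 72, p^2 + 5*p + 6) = p + 3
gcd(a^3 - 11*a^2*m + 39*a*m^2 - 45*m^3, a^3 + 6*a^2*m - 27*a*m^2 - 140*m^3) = a - 5*m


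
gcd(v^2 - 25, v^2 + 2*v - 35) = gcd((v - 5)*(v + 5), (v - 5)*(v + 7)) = v - 5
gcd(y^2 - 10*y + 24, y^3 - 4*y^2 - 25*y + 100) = y - 4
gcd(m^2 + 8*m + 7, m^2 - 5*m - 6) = m + 1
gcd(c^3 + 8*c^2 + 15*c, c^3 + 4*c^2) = c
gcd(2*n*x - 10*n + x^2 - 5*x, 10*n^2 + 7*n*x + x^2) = 2*n + x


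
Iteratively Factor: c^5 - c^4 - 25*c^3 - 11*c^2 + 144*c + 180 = (c - 5)*(c^4 + 4*c^3 - 5*c^2 - 36*c - 36) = (c - 5)*(c + 3)*(c^3 + c^2 - 8*c - 12) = (c - 5)*(c + 2)*(c + 3)*(c^2 - c - 6) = (c - 5)*(c - 3)*(c + 2)*(c + 3)*(c + 2)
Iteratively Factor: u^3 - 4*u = (u)*(u^2 - 4) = u*(u + 2)*(u - 2)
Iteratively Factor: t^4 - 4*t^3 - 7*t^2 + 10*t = (t - 1)*(t^3 - 3*t^2 - 10*t) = (t - 5)*(t - 1)*(t^2 + 2*t) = (t - 5)*(t - 1)*(t + 2)*(t)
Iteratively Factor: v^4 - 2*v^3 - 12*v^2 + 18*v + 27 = (v + 1)*(v^3 - 3*v^2 - 9*v + 27) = (v - 3)*(v + 1)*(v^2 - 9) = (v - 3)*(v + 1)*(v + 3)*(v - 3)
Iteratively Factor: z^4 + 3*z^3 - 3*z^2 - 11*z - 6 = (z + 3)*(z^3 - 3*z - 2) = (z + 1)*(z + 3)*(z^2 - z - 2) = (z - 2)*(z + 1)*(z + 3)*(z + 1)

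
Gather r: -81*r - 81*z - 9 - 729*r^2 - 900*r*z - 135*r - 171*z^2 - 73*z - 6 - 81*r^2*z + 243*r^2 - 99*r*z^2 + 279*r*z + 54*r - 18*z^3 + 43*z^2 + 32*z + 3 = r^2*(-81*z - 486) + r*(-99*z^2 - 621*z - 162) - 18*z^3 - 128*z^2 - 122*z - 12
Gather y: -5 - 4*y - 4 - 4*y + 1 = -8*y - 8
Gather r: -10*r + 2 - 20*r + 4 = 6 - 30*r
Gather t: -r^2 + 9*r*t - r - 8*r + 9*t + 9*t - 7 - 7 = -r^2 - 9*r + t*(9*r + 18) - 14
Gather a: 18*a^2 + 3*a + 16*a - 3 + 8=18*a^2 + 19*a + 5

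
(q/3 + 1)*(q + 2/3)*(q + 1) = q^3/3 + 14*q^2/9 + 17*q/9 + 2/3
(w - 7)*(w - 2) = w^2 - 9*w + 14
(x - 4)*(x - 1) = x^2 - 5*x + 4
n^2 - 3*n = n*(n - 3)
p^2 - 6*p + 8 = (p - 4)*(p - 2)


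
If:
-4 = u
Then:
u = -4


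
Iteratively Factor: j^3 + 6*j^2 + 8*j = (j + 2)*(j^2 + 4*j) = j*(j + 2)*(j + 4)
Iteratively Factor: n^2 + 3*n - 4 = (n + 4)*(n - 1)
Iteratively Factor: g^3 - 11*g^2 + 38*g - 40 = (g - 4)*(g^2 - 7*g + 10) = (g - 5)*(g - 4)*(g - 2)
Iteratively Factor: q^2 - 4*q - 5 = (q - 5)*(q + 1)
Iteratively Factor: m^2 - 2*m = (m)*(m - 2)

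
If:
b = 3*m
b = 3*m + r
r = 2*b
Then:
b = 0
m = 0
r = 0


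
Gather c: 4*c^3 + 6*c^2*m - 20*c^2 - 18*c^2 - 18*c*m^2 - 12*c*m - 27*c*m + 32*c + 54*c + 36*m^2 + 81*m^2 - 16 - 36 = 4*c^3 + c^2*(6*m - 38) + c*(-18*m^2 - 39*m + 86) + 117*m^2 - 52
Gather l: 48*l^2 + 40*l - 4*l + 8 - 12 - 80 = 48*l^2 + 36*l - 84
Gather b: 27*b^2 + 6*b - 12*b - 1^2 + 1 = 27*b^2 - 6*b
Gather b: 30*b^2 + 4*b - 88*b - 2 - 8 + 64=30*b^2 - 84*b + 54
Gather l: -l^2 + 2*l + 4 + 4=-l^2 + 2*l + 8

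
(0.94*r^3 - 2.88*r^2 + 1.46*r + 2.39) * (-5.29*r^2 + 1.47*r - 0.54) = -4.9726*r^5 + 16.617*r^4 - 12.4646*r^3 - 8.9417*r^2 + 2.7249*r - 1.2906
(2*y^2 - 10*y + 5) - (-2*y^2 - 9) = 4*y^2 - 10*y + 14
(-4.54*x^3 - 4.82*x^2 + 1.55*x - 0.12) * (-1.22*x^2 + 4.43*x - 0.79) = 5.5388*x^5 - 14.2318*x^4 - 19.657*x^3 + 10.8207*x^2 - 1.7561*x + 0.0948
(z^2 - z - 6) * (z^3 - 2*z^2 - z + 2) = z^5 - 3*z^4 - 5*z^3 + 15*z^2 + 4*z - 12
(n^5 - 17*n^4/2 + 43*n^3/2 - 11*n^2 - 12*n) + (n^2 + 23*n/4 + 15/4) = n^5 - 17*n^4/2 + 43*n^3/2 - 10*n^2 - 25*n/4 + 15/4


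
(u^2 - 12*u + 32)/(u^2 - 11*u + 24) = (u - 4)/(u - 3)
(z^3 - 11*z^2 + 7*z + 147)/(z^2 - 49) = (z^2 - 4*z - 21)/(z + 7)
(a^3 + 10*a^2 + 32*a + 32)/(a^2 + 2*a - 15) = (a^3 + 10*a^2 + 32*a + 32)/(a^2 + 2*a - 15)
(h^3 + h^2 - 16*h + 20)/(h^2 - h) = (h^3 + h^2 - 16*h + 20)/(h*(h - 1))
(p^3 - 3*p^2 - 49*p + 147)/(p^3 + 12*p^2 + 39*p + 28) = (p^2 - 10*p + 21)/(p^2 + 5*p + 4)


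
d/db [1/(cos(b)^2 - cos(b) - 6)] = (2*cos(b) - 1)*sin(b)/(sin(b)^2 + cos(b) + 5)^2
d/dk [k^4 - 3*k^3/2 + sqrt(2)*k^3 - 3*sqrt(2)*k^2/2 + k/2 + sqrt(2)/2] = 4*k^3 - 9*k^2/2 + 3*sqrt(2)*k^2 - 3*sqrt(2)*k + 1/2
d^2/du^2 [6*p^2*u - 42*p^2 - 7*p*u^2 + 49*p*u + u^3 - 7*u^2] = -14*p + 6*u - 14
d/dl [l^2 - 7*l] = 2*l - 7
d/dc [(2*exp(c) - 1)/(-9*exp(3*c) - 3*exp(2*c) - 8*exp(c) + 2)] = (36*exp(3*c) - 21*exp(2*c) - 6*exp(c) - 4)*exp(c)/(81*exp(6*c) + 54*exp(5*c) + 153*exp(4*c) + 12*exp(3*c) + 52*exp(2*c) - 32*exp(c) + 4)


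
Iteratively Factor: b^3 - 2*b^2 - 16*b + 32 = (b - 4)*(b^2 + 2*b - 8) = (b - 4)*(b + 4)*(b - 2)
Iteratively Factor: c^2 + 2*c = (c + 2)*(c)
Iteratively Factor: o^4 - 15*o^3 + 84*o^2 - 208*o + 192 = (o - 3)*(o^3 - 12*o^2 + 48*o - 64) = (o - 4)*(o - 3)*(o^2 - 8*o + 16) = (o - 4)^2*(o - 3)*(o - 4)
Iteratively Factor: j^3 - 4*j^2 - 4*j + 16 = (j - 2)*(j^2 - 2*j - 8) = (j - 2)*(j + 2)*(j - 4)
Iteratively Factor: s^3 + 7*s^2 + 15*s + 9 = (s + 1)*(s^2 + 6*s + 9) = (s + 1)*(s + 3)*(s + 3)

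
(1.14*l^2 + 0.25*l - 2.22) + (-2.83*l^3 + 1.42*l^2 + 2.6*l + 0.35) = -2.83*l^3 + 2.56*l^2 + 2.85*l - 1.87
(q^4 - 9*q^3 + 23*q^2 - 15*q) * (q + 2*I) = q^5 - 9*q^4 + 2*I*q^4 + 23*q^3 - 18*I*q^3 - 15*q^2 + 46*I*q^2 - 30*I*q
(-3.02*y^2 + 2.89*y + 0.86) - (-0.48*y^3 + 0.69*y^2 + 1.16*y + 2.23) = 0.48*y^3 - 3.71*y^2 + 1.73*y - 1.37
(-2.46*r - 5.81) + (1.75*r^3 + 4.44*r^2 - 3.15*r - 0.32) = 1.75*r^3 + 4.44*r^2 - 5.61*r - 6.13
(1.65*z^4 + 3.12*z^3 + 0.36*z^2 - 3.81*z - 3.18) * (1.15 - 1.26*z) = -2.079*z^5 - 2.0337*z^4 + 3.1344*z^3 + 5.2146*z^2 - 0.3747*z - 3.657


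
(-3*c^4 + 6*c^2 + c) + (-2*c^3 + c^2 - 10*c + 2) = -3*c^4 - 2*c^3 + 7*c^2 - 9*c + 2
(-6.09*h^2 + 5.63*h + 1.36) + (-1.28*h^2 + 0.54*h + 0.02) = -7.37*h^2 + 6.17*h + 1.38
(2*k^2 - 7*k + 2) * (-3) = -6*k^2 + 21*k - 6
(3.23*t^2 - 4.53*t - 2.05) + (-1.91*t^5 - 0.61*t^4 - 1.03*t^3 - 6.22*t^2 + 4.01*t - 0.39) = -1.91*t^5 - 0.61*t^4 - 1.03*t^3 - 2.99*t^2 - 0.52*t - 2.44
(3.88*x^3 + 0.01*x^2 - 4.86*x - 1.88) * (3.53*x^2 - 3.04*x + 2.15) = 13.6964*x^5 - 11.7599*x^4 - 8.8442*x^3 + 8.1595*x^2 - 4.7338*x - 4.042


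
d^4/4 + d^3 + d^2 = d^2*(d/4 + 1/2)*(d + 2)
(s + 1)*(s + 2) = s^2 + 3*s + 2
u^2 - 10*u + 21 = (u - 7)*(u - 3)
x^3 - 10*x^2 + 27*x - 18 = (x - 6)*(x - 3)*(x - 1)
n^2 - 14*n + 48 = (n - 8)*(n - 6)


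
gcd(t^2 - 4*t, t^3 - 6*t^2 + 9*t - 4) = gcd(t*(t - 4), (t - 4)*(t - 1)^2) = t - 4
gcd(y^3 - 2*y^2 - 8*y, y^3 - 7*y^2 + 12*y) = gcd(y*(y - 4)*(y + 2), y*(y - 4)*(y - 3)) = y^2 - 4*y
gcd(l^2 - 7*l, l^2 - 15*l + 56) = l - 7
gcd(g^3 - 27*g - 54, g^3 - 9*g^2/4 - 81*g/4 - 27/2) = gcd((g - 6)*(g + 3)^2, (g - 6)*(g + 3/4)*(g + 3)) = g^2 - 3*g - 18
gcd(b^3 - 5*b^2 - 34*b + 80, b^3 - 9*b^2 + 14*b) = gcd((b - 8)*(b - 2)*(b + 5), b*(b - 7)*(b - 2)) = b - 2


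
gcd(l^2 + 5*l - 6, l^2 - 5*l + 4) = l - 1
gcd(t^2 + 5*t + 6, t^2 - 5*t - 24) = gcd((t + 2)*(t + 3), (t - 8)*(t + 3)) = t + 3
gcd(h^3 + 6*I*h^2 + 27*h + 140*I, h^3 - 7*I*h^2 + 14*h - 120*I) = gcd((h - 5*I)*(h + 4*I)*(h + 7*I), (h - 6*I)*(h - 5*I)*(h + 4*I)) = h^2 - I*h + 20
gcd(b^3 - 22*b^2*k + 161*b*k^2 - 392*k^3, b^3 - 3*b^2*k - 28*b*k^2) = b - 7*k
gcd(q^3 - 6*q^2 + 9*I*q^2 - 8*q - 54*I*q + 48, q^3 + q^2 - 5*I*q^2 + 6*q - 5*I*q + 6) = q + I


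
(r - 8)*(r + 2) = r^2 - 6*r - 16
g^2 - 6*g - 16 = (g - 8)*(g + 2)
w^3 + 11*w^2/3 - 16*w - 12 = (w - 3)*(w + 2/3)*(w + 6)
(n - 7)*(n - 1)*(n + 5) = n^3 - 3*n^2 - 33*n + 35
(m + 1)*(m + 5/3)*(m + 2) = m^3 + 14*m^2/3 + 7*m + 10/3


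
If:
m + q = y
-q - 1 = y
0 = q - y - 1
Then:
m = -1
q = 0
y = -1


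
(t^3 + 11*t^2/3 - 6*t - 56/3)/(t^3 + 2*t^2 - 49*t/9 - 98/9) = 3*(t + 4)/(3*t + 7)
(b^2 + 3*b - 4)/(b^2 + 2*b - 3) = (b + 4)/(b + 3)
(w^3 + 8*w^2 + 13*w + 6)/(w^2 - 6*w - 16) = (w^3 + 8*w^2 + 13*w + 6)/(w^2 - 6*w - 16)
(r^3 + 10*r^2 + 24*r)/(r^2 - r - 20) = r*(r + 6)/(r - 5)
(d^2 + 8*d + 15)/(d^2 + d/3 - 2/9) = 9*(d^2 + 8*d + 15)/(9*d^2 + 3*d - 2)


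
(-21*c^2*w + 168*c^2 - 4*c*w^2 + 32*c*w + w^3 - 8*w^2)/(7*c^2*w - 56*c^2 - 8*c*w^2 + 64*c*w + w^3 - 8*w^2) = (3*c + w)/(-c + w)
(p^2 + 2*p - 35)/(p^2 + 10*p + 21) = (p - 5)/(p + 3)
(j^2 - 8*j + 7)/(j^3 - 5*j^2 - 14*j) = (j - 1)/(j*(j + 2))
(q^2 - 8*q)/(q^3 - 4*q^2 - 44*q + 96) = q/(q^2 + 4*q - 12)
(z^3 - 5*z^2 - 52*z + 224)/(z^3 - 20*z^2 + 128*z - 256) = (z + 7)/(z - 8)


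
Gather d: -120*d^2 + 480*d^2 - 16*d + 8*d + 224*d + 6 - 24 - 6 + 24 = 360*d^2 + 216*d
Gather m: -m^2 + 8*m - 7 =-m^2 + 8*m - 7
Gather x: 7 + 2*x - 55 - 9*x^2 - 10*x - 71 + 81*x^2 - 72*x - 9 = 72*x^2 - 80*x - 128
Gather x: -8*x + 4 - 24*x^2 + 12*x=-24*x^2 + 4*x + 4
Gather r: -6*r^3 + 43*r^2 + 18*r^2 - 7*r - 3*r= -6*r^3 + 61*r^2 - 10*r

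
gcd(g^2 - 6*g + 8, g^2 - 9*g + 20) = g - 4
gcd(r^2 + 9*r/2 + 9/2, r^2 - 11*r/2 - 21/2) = r + 3/2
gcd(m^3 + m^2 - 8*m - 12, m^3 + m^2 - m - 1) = 1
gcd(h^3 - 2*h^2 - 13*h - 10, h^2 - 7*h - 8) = h + 1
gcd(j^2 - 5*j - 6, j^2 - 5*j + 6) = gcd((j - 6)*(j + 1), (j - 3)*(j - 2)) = 1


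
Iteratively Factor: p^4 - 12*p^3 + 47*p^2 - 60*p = (p - 4)*(p^3 - 8*p^2 + 15*p) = (p - 4)*(p - 3)*(p^2 - 5*p) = p*(p - 4)*(p - 3)*(p - 5)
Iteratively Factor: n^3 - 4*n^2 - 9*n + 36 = (n - 3)*(n^2 - n - 12) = (n - 3)*(n + 3)*(n - 4)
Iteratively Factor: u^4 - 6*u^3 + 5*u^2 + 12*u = (u - 4)*(u^3 - 2*u^2 - 3*u) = (u - 4)*(u + 1)*(u^2 - 3*u) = (u - 4)*(u - 3)*(u + 1)*(u)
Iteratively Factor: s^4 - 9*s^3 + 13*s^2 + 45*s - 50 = (s - 5)*(s^3 - 4*s^2 - 7*s + 10) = (s - 5)*(s - 1)*(s^2 - 3*s - 10) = (s - 5)*(s - 1)*(s + 2)*(s - 5)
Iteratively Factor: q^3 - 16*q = (q)*(q^2 - 16) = q*(q - 4)*(q + 4)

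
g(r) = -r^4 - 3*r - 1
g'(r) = -4*r^3 - 3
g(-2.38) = -25.95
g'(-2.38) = 50.93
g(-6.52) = -1788.57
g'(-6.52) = 1105.67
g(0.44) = -2.36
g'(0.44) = -3.34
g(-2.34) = -23.96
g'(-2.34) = 48.25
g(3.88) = -239.27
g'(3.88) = -236.64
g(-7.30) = -2818.92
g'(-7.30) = 1553.07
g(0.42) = -2.29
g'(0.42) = -3.30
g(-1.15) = 0.70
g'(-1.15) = 3.08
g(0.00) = -1.00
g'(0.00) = -3.00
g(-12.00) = -20701.00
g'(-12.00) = 6909.00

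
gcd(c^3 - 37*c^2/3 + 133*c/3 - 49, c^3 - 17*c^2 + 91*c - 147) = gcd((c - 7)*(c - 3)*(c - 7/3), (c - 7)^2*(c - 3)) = c^2 - 10*c + 21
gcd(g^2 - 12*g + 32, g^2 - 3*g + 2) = 1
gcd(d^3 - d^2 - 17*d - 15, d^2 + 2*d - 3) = d + 3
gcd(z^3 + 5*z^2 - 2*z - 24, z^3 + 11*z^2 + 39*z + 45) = z + 3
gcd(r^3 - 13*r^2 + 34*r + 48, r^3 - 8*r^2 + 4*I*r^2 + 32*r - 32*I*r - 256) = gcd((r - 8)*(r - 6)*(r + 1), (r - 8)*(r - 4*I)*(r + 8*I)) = r - 8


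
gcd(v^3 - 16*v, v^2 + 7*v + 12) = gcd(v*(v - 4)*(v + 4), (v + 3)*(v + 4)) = v + 4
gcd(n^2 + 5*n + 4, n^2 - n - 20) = n + 4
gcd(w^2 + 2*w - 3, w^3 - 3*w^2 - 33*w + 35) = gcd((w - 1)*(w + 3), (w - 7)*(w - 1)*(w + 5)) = w - 1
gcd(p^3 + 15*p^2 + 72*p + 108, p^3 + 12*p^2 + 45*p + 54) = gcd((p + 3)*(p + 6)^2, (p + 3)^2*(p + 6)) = p^2 + 9*p + 18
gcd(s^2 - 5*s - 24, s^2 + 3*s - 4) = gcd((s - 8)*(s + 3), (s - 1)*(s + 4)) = 1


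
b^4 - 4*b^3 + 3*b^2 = b^2*(b - 3)*(b - 1)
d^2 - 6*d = d*(d - 6)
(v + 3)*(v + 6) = v^2 + 9*v + 18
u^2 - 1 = (u - 1)*(u + 1)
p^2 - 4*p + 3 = (p - 3)*(p - 1)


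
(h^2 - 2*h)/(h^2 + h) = (h - 2)/(h + 1)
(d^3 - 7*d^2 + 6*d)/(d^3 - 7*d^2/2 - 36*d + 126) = 2*d*(d - 1)/(2*d^2 + 5*d - 42)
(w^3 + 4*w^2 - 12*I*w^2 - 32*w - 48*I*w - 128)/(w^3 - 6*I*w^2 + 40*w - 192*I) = (w + 4)/(w + 6*I)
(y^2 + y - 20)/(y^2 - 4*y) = (y + 5)/y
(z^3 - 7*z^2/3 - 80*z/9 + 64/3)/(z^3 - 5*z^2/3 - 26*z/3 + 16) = (z - 8/3)/(z - 2)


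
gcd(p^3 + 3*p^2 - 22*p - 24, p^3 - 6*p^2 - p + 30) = 1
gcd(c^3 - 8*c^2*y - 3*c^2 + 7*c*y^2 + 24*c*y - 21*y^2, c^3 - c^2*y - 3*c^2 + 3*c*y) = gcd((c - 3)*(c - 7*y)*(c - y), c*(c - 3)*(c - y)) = -c^2 + c*y + 3*c - 3*y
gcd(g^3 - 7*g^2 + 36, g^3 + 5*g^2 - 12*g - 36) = g^2 - g - 6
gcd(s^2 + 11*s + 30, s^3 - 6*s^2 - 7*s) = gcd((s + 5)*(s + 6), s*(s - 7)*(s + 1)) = 1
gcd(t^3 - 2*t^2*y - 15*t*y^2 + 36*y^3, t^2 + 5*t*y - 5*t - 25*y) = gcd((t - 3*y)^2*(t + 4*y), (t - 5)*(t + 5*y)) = 1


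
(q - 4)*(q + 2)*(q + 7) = q^3 + 5*q^2 - 22*q - 56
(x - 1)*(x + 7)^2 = x^3 + 13*x^2 + 35*x - 49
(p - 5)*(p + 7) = p^2 + 2*p - 35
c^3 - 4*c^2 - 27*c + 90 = (c - 6)*(c - 3)*(c + 5)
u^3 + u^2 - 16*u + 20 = (u - 2)^2*(u + 5)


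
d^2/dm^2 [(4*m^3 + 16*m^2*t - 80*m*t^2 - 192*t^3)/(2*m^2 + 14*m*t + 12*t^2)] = -20*t^2/(m^3 + 3*m^2*t + 3*m*t^2 + t^3)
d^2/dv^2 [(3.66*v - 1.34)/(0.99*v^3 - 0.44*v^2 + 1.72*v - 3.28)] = (21.522996*v^5 - 25.325784*v^4 - 1.70808*v^3 + 127.369968*v^2 - 51.715488*v + 37.235776)/(0.970299*v^9 - 1.293732*v^8 + 5.632308*v^7 - 14.22476*v^6 + 18.358032*v^5 - 39.321216*v^4 + 51.93472*v^3 - 43.311744*v^2 + 55.513344*v - 35.287552)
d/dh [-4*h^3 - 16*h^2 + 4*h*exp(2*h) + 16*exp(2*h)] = -12*h^2 + 8*h*exp(2*h) - 32*h + 36*exp(2*h)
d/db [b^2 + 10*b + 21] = 2*b + 10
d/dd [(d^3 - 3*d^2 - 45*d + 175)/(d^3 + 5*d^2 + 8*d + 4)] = 2*(4*d^3 + 45*d^2 - 246*d - 395)/(d^5 + 8*d^4 + 25*d^3 + 38*d^2 + 28*d + 8)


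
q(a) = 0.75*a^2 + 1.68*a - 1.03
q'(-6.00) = -7.32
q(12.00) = 127.13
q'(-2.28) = -1.74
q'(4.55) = 8.50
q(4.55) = 22.14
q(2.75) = 9.26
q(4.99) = 26.03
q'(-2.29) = -1.76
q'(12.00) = 19.68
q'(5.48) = 9.90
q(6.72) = 44.13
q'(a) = 1.5*a + 1.68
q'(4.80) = 8.88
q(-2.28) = -0.96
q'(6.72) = 11.76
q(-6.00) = 15.89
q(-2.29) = -0.94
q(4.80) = 24.31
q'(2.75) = 5.80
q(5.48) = 30.70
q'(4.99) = 9.16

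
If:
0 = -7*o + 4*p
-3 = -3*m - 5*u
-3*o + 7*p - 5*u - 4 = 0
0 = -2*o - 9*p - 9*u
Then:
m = 871/516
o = 9/43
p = 63/172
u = -71/172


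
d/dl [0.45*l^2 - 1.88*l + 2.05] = 0.9*l - 1.88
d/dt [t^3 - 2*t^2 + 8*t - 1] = 3*t^2 - 4*t + 8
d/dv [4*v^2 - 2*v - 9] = 8*v - 2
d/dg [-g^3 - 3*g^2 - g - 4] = -3*g^2 - 6*g - 1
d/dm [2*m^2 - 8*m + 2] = 4*m - 8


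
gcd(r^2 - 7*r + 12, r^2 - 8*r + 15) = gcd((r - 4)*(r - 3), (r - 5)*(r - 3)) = r - 3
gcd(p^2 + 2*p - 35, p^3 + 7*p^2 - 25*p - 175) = p^2 + 2*p - 35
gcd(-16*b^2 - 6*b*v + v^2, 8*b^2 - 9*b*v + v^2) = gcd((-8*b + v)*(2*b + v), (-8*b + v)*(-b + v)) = -8*b + v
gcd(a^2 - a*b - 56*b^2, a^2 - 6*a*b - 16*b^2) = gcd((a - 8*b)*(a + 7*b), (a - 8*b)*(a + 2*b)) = a - 8*b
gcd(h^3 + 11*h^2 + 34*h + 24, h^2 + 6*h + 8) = h + 4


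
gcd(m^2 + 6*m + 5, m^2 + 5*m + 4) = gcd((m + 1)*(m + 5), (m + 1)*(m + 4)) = m + 1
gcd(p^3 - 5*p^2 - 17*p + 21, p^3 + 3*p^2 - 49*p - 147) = p^2 - 4*p - 21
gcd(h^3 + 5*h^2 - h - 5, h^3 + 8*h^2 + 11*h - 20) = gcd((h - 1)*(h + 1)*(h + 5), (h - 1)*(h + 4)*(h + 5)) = h^2 + 4*h - 5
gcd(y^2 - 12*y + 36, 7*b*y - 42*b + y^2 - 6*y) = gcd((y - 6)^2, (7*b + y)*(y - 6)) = y - 6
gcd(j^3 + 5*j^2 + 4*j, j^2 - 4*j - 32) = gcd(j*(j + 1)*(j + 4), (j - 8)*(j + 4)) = j + 4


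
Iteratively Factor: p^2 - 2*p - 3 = (p + 1)*(p - 3)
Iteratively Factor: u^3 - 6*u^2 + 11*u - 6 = (u - 1)*(u^2 - 5*u + 6) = (u - 3)*(u - 1)*(u - 2)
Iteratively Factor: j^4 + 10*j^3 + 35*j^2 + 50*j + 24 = (j + 4)*(j^3 + 6*j^2 + 11*j + 6) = (j + 2)*(j + 4)*(j^2 + 4*j + 3) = (j + 2)*(j + 3)*(j + 4)*(j + 1)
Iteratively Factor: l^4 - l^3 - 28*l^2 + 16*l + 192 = (l + 4)*(l^3 - 5*l^2 - 8*l + 48) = (l - 4)*(l + 4)*(l^2 - l - 12) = (l - 4)^2*(l + 4)*(l + 3)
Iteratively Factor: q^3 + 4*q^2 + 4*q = (q)*(q^2 + 4*q + 4) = q*(q + 2)*(q + 2)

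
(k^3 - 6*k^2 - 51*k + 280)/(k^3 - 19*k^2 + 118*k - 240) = (k + 7)/(k - 6)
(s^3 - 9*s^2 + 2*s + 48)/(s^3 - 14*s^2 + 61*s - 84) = (s^2 - 6*s - 16)/(s^2 - 11*s + 28)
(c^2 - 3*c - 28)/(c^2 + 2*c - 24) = (c^2 - 3*c - 28)/(c^2 + 2*c - 24)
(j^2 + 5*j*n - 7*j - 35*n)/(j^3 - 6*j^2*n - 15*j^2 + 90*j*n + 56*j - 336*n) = (j + 5*n)/(j^2 - 6*j*n - 8*j + 48*n)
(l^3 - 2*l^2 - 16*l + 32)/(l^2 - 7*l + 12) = (l^2 + 2*l - 8)/(l - 3)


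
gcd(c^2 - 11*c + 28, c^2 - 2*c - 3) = 1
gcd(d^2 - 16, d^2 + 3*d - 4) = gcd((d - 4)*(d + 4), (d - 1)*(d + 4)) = d + 4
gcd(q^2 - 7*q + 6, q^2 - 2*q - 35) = 1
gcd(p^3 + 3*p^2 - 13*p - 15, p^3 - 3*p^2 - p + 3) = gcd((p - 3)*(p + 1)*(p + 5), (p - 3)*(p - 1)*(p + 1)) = p^2 - 2*p - 3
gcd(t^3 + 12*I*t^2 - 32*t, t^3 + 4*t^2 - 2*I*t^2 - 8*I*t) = t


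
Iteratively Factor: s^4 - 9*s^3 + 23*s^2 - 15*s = (s - 5)*(s^3 - 4*s^2 + 3*s) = s*(s - 5)*(s^2 - 4*s + 3) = s*(s - 5)*(s - 3)*(s - 1)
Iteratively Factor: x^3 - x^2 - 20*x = (x)*(x^2 - x - 20) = x*(x + 4)*(x - 5)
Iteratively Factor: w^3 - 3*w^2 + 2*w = (w)*(w^2 - 3*w + 2) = w*(w - 2)*(w - 1)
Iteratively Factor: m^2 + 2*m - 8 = (m - 2)*(m + 4)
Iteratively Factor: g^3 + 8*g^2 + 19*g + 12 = (g + 1)*(g^2 + 7*g + 12) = (g + 1)*(g + 3)*(g + 4)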